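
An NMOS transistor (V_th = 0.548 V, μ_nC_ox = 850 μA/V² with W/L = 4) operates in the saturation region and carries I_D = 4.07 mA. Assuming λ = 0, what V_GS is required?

k_n = μ_nC_ox · (W/L) = 3.4 mA/V².
In saturation I_D = ½ k_n (V_GS − V_th)², so V_GS − V_th = √(2 I_D / k_n) = √(2 × 4.07 / 3.4) = 1.55 V.
V_GS = 0.548 + 1.55 = 2.1 V.

V_GS = 2.10 V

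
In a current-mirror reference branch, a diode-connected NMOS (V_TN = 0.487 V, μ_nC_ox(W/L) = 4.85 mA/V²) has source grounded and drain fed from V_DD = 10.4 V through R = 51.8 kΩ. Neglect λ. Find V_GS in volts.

With gate tied to drain, V_GS = V_DS ≥ V_GS − V_TN, so the device is in saturation.
KCL at the drain: ½ k_n (V_GS − V_TN)² = (V_DD − V_GS)/R.
Let x = V_GS − 0.487. Then 126 x² + x − 9.913 = 0, giving x = 0.277 V (positive root), so V_GS = 0.764 V.
I_D = (V_DD − V_GS)/R = (10.4 − 0.764) / 51.8 = 0.186 mA.

V_GS = 0.764 V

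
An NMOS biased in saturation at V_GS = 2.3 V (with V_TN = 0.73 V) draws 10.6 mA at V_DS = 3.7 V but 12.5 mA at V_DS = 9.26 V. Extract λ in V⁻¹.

With V_GS fixed, I_D ∝ (1 + λ V_DS) in saturation, so I_D2/I_D1 = (1 + λ V_DS2)/(1 + λ V_DS1).
12.5/10.6 = 1.179 = (1 + 9.26 λ)/(1 + 3.7 λ).
Solving: λ (I_D1 V_DS2 − I_D2 V_DS1) = I_D2 − I_D1, so λ = (12.5 − 10.6) / (10.6 × 9.26 − 12.5 × 3.7) = 1.9 / 51.9 = 0.0366 V⁻¹.

λ = 0.0366 V⁻¹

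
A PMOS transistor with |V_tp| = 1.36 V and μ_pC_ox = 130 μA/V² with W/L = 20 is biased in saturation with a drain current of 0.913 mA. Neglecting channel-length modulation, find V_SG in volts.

V_SG = 2.20 V

k_p = μ_pC_ox · (W/L) = 2.6 mA/V².
In saturation I_D = ½ k_p (V_SG − |V_tp|)², so V_SG − |V_tp| = √(2 I_D / k_p) = √(2 × 0.913 / 2.6) = 0.838 V.
V_SG = 1.36 + 0.838 = 2.2 V.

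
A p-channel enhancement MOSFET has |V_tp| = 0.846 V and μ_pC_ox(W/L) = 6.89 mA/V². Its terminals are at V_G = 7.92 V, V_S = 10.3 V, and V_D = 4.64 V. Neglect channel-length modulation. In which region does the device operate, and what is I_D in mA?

V_SG = V_S − V_G = 10.3 − 7.92 = 2.38 V; V_SD = V_S − V_D = 10.3 − 4.64 = 5.66 V.
V_ov = V_SG − |V_tp| = 2.38 − 0.846 = 1.53 V.
Since V_SD = 5.66 V ≥ V_ov = 1.53 V, the device is in saturation.
I_D = ½ k_p V_ov² = 0.5 × 6.89 × 1.53² = 8.11 mA.

Saturation; I_D = 8.11 mA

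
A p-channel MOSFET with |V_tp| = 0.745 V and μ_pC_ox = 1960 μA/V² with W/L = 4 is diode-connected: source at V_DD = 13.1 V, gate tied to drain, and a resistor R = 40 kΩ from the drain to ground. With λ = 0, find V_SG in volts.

V_SG = 1.02 V

With gate tied to drain, V_SG = V_SD ≥ V_SG − |V_tp|, so the device is in saturation.
k_p = μ_pC_ox · (W/L) = 7.84 mA/V².
KCL at the drain: ½ k_p (V_SG − |V_tp|)² = (V_DD − V_SG)/R.
Let x = V_SG − 0.745. Then 157 x² + x − 12.36 = 0, giving x = 0.278 V (positive root), so V_SG = 1.02 V.
I_D = (V_DD − V_SG)/R = (13.1 − 1.02) / 40 = 0.302 mA.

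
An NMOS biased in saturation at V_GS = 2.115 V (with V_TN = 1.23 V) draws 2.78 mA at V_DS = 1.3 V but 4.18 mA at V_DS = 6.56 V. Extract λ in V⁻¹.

λ = 0.109 V⁻¹

With V_GS fixed, I_D ∝ (1 + λ V_DS) in saturation, so I_D2/I_D1 = (1 + λ V_DS2)/(1 + λ V_DS1).
4.18/2.78 = 1.504 = (1 + 6.56 λ)/(1 + 1.3 λ).
Solving: λ (I_D1 V_DS2 − I_D2 V_DS1) = I_D2 − I_D1, so λ = (4.18 − 2.78) / (2.78 × 6.56 − 4.18 × 1.3) = 1.4 / 12.8 = 0.109 V⁻¹.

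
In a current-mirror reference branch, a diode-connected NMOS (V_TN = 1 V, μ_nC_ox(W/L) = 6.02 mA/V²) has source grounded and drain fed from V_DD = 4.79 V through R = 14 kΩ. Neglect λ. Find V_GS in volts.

V_GS = 1.29 V

With gate tied to drain, V_GS = V_DS ≥ V_GS − V_TN, so the device is in saturation.
KCL at the drain: ½ k_n (V_GS − V_TN)² = (V_DD − V_GS)/R.
Let x = V_GS − 1. Then 42.1 x² + x − 3.79 = 0, giving x = 0.288 V (positive root), so V_GS = 1.29 V.
I_D = (V_DD − V_GS)/R = (4.79 − 1.29) / 14 = 0.25 mA.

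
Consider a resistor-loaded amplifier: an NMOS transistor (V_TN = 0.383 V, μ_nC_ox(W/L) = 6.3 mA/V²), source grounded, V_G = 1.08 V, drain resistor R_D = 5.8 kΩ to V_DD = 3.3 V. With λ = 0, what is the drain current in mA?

V_GS = V_G = 1.08 V, so V_ov = 1.08 − 0.383 = 0.697 V.
Assume saturation: I_D = ½ k_n V_ov² = 0.5 × 6.3 × 0.697² = 1.53 mA, giving V_DS = V_DD − I_D R_D = 3.3 − 1.53 × 5.8 = -5.58 V.
But -5.58 V < V_ov = 0.697 V, so the device is actually in triode.
In triode I_D = k_n[V_ov V_DS − ½ V_DS²] and I_D = (V_DD − V_DS)/R_D. Equating: 18.3 V_DS² − 26.47 V_DS + 3.3 = 0, giving V_DS = 0.138 V (the root below V_ov).
I_D = (3.3 − 0.138) / 5.8 = 0.545 mA.

I_D = 0.545 mA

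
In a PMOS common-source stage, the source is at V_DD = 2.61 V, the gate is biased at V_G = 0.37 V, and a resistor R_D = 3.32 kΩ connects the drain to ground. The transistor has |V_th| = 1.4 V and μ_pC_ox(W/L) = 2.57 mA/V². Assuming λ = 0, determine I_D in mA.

V_SG = V_DD − V_G = 2.61 − 0.37 = 2.24 V, so V_ov = 2.24 − 1.4 = 0.84 V.
Assume saturation: I_D = ½ k_p V_ov² = 0.5 × 2.57 × 0.84² = 0.907 mA, giving V_SD = V_DD − I_D R_D = 2.61 − 0.907 × 3.32 = -0.4 V.
But -0.4 V < V_ov = 0.84 V, so the device is actually in triode.
In triode I_D = k_p[V_ov V_SD − ½ V_SD²] and I_D = (V_DD − V_SD)/R_D. Equating: 4.27 V_SD² − 8.167 V_SD + 2.61 = 0, giving V_SD = 0.405 V (the root below V_ov).
I_D = (2.61 − 0.405) / 3.32 = 0.664 mA.

I_D = 0.664 mA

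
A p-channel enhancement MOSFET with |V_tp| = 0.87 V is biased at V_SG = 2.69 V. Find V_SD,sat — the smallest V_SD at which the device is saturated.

The boundary between triode and saturation is V_SD = V_SG − |V_tp| = V_ov.
V_ov = 2.69 − 0.87 = 1.82 V.

V_SD,sat = 1.82 V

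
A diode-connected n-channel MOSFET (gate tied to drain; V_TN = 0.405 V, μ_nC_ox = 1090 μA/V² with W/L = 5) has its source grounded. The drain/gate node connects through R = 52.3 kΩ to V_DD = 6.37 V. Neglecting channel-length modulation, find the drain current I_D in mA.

With gate tied to drain, V_GS = V_DS ≥ V_GS − V_TN, so the device is in saturation.
k_n = μ_nC_ox · (W/L) = 5.45 mA/V².
KCL at the drain: ½ k_n (V_GS − V_TN)² = (V_DD − V_GS)/R.
Let x = V_GS − 0.405. Then 143 x² + x − 5.965 = 0, giving x = 0.201 V (positive root), so V_GS = 0.606 V.
I_D = (V_DD − V_GS)/R = (6.37 − 0.606) / 52.3 = 0.11 mA.

I_D = 0.110 mA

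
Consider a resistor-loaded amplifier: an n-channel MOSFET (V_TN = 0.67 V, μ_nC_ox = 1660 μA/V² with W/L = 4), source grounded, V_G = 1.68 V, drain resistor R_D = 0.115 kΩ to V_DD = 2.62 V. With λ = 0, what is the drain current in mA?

I_D = 3.39 mA

V_GS = V_G = 1.68 V, so V_ov = 1.68 − 0.67 = 1.01 V.
k_n = μ_nC_ox · (W/L) = 6.64 mA/V².
Assume saturation: I_D = ½ k_n V_ov² = 0.5 × 6.64 × 1.01² = 3.39 mA, giving V_DS = V_DD − I_D R_D = 2.62 − 3.39 × 0.115 = 2.23 V.
V_DS = 2.23 V ≥ V_ov = 1.01 V, confirming saturation.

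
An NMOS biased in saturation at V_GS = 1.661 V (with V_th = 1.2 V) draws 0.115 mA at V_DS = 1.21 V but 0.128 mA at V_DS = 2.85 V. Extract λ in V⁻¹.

λ = 0.0752 V⁻¹

With V_GS fixed, I_D ∝ (1 + λ V_DS) in saturation, so I_D2/I_D1 = (1 + λ V_DS2)/(1 + λ V_DS1).
0.128/0.115 = 1.113 = (1 + 2.85 λ)/(1 + 1.21 λ).
Solving: λ (I_D1 V_DS2 − I_D2 V_DS1) = I_D2 − I_D1, so λ = (0.128 − 0.115) / (0.115 × 2.85 − 0.128 × 1.21) = 0.013 / 0.173 = 0.0752 V⁻¹.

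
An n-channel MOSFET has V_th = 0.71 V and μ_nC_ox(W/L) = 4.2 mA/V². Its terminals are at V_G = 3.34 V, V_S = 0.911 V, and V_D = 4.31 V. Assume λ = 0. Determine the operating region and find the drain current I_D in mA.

Saturation; I_D = 6.21 mA

V_GS = V_G − V_S = 3.34 − 0.911 = 2.43 V; V_DS = V_D − V_S = 4.31 − 0.911 = 3.4 V.
V_ov = V_GS − V_th = 2.43 − 0.71 = 1.72 V.
Since V_DS = 3.4 V ≥ V_ov = 1.72 V, the device is in saturation.
I_D = ½ k_n V_ov² = 0.5 × 4.2 × 1.72² = 6.21 mA.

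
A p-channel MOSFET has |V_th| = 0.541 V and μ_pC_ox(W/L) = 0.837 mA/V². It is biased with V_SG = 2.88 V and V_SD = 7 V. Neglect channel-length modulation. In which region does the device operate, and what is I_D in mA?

Saturation; I_D = 2.29 mA

V_ov = V_SG − |V_th| = 2.88 − 0.541 = 2.34 V.
Since V_SD = 7 V ≥ V_ov = 2.34 V, the device is in saturation.
I_D = ½ k_p V_ov² = 0.5 × 0.837 × 2.34² = 2.29 mA.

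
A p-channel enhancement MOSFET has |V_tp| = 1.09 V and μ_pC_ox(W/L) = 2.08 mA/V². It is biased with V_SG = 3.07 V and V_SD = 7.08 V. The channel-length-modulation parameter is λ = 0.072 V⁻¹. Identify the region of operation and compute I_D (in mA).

V_ov = V_SG − |V_tp| = 3.07 − 1.09 = 1.98 V.
Since V_SD = 7.08 V ≥ V_ov = 1.98 V, the device is in saturation.
I_D = ½ k_p V_ov² (1 + λ V_SD) = 0.5 × 2.08 × 1.98² × (1 + 0.072 × 7.08) = 6.16 mA.

Saturation; I_D = 6.16 mA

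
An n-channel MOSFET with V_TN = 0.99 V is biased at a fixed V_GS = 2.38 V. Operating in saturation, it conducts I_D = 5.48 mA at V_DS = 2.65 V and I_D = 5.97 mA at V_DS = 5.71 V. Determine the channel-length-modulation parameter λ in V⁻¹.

λ = 0.0317 V⁻¹

With V_GS fixed, I_D ∝ (1 + λ V_DS) in saturation, so I_D2/I_D1 = (1 + λ V_DS2)/(1 + λ V_DS1).
5.97/5.48 = 1.089 = (1 + 5.71 λ)/(1 + 2.65 λ).
Solving: λ (I_D1 V_DS2 − I_D2 V_DS1) = I_D2 − I_D1, so λ = (5.97 − 5.48) / (5.48 × 5.71 − 5.97 × 2.65) = 0.49 / 15.5 = 0.0317 V⁻¹.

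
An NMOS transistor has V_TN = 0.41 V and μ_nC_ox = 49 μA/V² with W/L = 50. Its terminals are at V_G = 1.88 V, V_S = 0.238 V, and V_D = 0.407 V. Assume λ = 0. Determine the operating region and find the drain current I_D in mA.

Triode; I_D = 0.475 mA

V_GS = V_G − V_S = 1.88 − 0.238 = 1.64 V; V_DS = V_D − V_S = 0.407 − 0.238 = 0.169 V.
k_n = μ_nC_ox · (W/L) = 2.45 mA/V².
V_ov = V_GS − V_TN = 1.64 − 0.41 = 1.23 V.
Since V_DS = 0.169 V < V_ov = 1.23 V, the device is in the triode region.
I_D = k_n [V_ov · V_DS − ½ V_DS²] = 2.45 × [1.23 × 0.169 − 0.5 × 0.169²] = 0.475 mA.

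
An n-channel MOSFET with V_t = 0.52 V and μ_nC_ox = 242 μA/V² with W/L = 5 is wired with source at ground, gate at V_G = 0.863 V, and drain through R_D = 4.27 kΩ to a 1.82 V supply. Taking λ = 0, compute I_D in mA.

V_GS = V_G = 0.863 V, so V_ov = 0.863 − 0.52 = 0.343 V.
k_n = μ_nC_ox · (W/L) = 1.21 mA/V².
Assume saturation: I_D = ½ k_n V_ov² = 0.5 × 1.21 × 0.343² = 0.0712 mA, giving V_DS = V_DD − I_D R_D = 1.82 − 0.0712 × 4.27 = 1.52 V.
V_DS = 1.52 V ≥ V_ov = 0.343 V, confirming saturation.

I_D = 0.0712 mA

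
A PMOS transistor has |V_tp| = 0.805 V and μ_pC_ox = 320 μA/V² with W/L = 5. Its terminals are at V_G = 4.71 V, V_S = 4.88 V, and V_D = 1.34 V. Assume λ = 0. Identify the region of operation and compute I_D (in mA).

V_SG = V_S − V_G = 4.88 − 4.71 = 0.17 V; V_SD = V_S − V_D = 4.88 − 1.34 = 3.54 V.
V_SG = 0.17 V < |V_tp| = 0.805 V, so the transistor is in cutoff.

Cutoff; I_D = 0 mA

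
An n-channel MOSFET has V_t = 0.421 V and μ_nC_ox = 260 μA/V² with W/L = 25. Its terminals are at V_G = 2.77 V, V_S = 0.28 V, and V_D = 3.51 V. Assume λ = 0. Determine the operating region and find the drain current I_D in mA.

V_GS = V_G − V_S = 2.77 − 0.28 = 2.49 V; V_DS = V_D − V_S = 3.51 − 0.28 = 3.23 V.
k_n = μ_nC_ox · (W/L) = 6.5 mA/V².
V_ov = V_GS − V_t = 2.49 − 0.421 = 2.07 V.
Since V_DS = 3.23 V ≥ V_ov = 2.07 V, the device is in saturation.
I_D = ½ k_n V_ov² = 0.5 × 6.5 × 2.07² = 13.9 mA.

Saturation; I_D = 13.9 mA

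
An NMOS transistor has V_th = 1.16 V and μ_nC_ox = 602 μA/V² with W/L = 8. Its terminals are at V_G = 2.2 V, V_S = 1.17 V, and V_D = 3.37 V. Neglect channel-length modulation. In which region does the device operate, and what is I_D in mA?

V_GS = V_G − V_S = 2.2 − 1.17 = 1.03 V; V_DS = V_D − V_S = 3.37 − 1.17 = 2.2 V.
V_GS = 1.03 V < V_th = 1.16 V, so the transistor is in cutoff.

Cutoff; I_D = 0 mA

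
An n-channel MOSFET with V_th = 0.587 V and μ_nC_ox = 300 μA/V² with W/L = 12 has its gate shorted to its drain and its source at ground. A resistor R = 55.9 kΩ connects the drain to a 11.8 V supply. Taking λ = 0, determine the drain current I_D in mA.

With gate tied to drain, V_GS = V_DS ≥ V_GS − V_th, so the device is in saturation.
k_n = μ_nC_ox · (W/L) = 3.6 mA/V².
KCL at the drain: ½ k_n (V_GS − V_th)² = (V_DD − V_GS)/R.
Let x = V_GS − 0.587. Then 101 x² + x − 11.21 = 0, giving x = 0.329 V (positive root), so V_GS = 0.916 V.
I_D = (V_DD − V_GS)/R = (11.8 − 0.916) / 55.9 = 0.195 mA.

I_D = 0.195 mA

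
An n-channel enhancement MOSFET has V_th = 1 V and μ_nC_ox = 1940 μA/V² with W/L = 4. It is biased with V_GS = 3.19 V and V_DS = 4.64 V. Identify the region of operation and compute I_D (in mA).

k_n = μ_nC_ox · (W/L) = 7.76 mA/V².
V_ov = V_GS − V_th = 3.19 − 1 = 2.19 V.
Since V_DS = 4.64 V ≥ V_ov = 2.19 V, the device is in saturation.
I_D = ½ k_n V_ov² = 0.5 × 7.76 × 2.19² = 18.6 mA.

Saturation; I_D = 18.6 mA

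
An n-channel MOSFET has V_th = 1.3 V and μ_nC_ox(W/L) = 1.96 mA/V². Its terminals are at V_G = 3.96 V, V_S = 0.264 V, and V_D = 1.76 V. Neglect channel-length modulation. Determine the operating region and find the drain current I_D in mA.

Triode; I_D = 4.83 mA

V_GS = V_G − V_S = 3.96 − 0.264 = 3.7 V; V_DS = V_D − V_S = 1.76 − 0.264 = 1.5 V.
V_ov = V_GS − V_th = 3.7 − 1.3 = 2.4 V.
Since V_DS = 1.5 V < V_ov = 2.4 V, the device is in the triode region.
I_D = k_n [V_ov · V_DS − ½ V_DS²] = 1.96 × [2.4 × 1.5 − 0.5 × 1.5²] = 4.83 mA.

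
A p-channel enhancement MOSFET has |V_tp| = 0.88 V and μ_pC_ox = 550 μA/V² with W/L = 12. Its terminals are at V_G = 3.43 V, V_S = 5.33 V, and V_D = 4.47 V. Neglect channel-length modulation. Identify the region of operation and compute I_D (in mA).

V_SG = V_S − V_G = 5.33 − 3.43 = 1.9 V; V_SD = V_S − V_D = 5.33 − 4.47 = 0.86 V.
k_p = μ_pC_ox · (W/L) = 6.6 mA/V².
V_ov = V_SG − |V_tp| = 1.9 − 0.88 = 1.02 V.
Since V_SD = 0.86 V < V_ov = 1.02 V, the device is in the triode region.
I_D = k_p [V_ov · V_SD − ½ V_SD²] = 6.6 × [1.02 × 0.86 − 0.5 × 0.86²] = 3.35 mA.

Triode; I_D = 3.35 mA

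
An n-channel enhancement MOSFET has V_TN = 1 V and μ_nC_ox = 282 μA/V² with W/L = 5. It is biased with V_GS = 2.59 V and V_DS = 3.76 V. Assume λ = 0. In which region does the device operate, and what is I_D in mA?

Saturation; I_D = 1.78 mA

k_n = μ_nC_ox · (W/L) = 1.41 mA/V².
V_ov = V_GS − V_TN = 2.59 − 1 = 1.59 V.
Since V_DS = 3.76 V ≥ V_ov = 1.59 V, the device is in saturation.
I_D = ½ k_n V_ov² = 0.5 × 1.41 × 1.59² = 1.78 mA.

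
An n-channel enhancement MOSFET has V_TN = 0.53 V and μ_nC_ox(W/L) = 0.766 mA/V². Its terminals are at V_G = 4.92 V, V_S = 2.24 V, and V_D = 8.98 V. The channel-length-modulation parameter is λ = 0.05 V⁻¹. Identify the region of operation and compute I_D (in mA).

Saturation; I_D = 2.37 mA

V_GS = V_G − V_S = 4.92 − 2.24 = 2.68 V; V_DS = V_D − V_S = 8.98 − 2.24 = 6.74 V.
V_ov = V_GS − V_TN = 2.68 − 0.53 = 2.15 V.
Since V_DS = 6.74 V ≥ V_ov = 2.15 V, the device is in saturation.
I_D = ½ k_n V_ov² (1 + λ V_DS) = 0.5 × 0.766 × 2.15² × (1 + 0.05 × 6.74) = 2.37 mA.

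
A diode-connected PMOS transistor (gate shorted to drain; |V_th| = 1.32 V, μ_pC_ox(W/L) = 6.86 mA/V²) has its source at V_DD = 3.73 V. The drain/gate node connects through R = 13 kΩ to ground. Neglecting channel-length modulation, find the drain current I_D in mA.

I_D = 0.168 mA

With gate tied to drain, V_SG = V_SD ≥ V_SG − |V_th|, so the device is in saturation.
KCL at the drain: ½ k_p (V_SG − |V_th|)² = (V_DD − V_SG)/R.
Let x = V_SG − 1.32. Then 44.6 x² + x − 2.41 = 0, giving x = 0.222 V (positive root), so V_SG = 1.54 V.
I_D = (V_DD − V_SG)/R = (3.73 − 1.54) / 13 = 0.168 mA.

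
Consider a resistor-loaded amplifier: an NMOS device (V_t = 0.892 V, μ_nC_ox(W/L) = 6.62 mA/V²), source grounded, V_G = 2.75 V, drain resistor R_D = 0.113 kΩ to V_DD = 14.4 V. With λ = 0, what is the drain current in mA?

V_GS = V_G = 2.75 V, so V_ov = 2.75 − 0.892 = 1.86 V.
Assume saturation: I_D = ½ k_n V_ov² = 0.5 × 6.62 × 1.86² = 11.4 mA, giving V_DS = V_DD − I_D R_D = 14.4 − 11.4 × 0.113 = 13.1 V.
V_DS = 13.1 V ≥ V_ov = 1.86 V, confirming saturation.

I_D = 11.4 mA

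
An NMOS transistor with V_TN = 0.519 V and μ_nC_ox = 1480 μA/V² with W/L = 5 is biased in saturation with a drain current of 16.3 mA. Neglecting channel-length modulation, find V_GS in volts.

k_n = μ_nC_ox · (W/L) = 7.4 mA/V².
In saturation I_D = ½ k_n (V_GS − V_TN)², so V_GS − V_TN = √(2 I_D / k_n) = √(2 × 16.3 / 7.4) = 2.1 V.
V_GS = 0.519 + 2.1 = 2.62 V.

V_GS = 2.62 V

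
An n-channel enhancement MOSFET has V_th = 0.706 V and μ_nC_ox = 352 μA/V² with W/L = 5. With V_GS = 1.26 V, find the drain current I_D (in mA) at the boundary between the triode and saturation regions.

At the boundary V_DS = V_ov = V_GS − V_th = 1.26 − 0.706 = 0.554 V.
k_n = μ_nC_ox · (W/L) = 1.76 mA/V².
I_D = ½ k_n V_ov² = 0.5 × 1.76 × 0.554² = 0.27 mA.

I_D = 0.270 mA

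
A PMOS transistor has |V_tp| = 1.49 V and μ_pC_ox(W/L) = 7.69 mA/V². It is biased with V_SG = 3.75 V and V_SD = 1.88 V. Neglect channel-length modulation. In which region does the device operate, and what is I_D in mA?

Triode; I_D = 19.1 mA

V_ov = V_SG − |V_tp| = 3.75 − 1.49 = 2.26 V.
Since V_SD = 1.88 V < V_ov = 2.26 V, the device is in the triode region.
I_D = k_p [V_ov · V_SD − ½ V_SD²] = 7.69 × [2.26 × 1.88 − 0.5 × 1.88²] = 19.1 mA.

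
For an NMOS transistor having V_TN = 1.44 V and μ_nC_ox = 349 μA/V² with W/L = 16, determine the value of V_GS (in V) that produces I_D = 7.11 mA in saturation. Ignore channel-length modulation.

V_GS = 3.04 V

k_n = μ_nC_ox · (W/L) = 5.584 mA/V².
In saturation I_D = ½ k_n (V_GS − V_TN)², so V_GS − V_TN = √(2 I_D / k_n) = √(2 × 7.11 / 5.584) = 1.6 V.
V_GS = 1.44 + 1.6 = 3.04 V.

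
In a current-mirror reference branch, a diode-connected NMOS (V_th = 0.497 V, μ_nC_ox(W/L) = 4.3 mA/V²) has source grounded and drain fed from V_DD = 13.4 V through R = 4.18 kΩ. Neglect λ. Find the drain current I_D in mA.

With gate tied to drain, V_GS = V_DS ≥ V_GS − V_th, so the device is in saturation.
KCL at the drain: ½ k_n (V_GS − V_th)² = (V_DD − V_GS)/R.
Let x = V_GS − 0.497. Then 8.99 x² + x − 12.9 = 0, giving x = 1.14 V (positive root), so V_GS = 1.64 V.
I_D = (V_DD − V_GS)/R = (13.4 − 1.64) / 4.18 = 2.81 mA.

I_D = 2.81 mA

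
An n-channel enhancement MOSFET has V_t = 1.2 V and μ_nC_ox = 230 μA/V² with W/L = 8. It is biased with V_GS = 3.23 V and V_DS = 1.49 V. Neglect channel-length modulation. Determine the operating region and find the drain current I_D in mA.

Triode; I_D = 3.52 mA

k_n = μ_nC_ox · (W/L) = 1.84 mA/V².
V_ov = V_GS − V_t = 3.23 − 1.2 = 2.03 V.
Since V_DS = 1.49 V < V_ov = 2.03 V, the device is in the triode region.
I_D = k_n [V_ov · V_DS − ½ V_DS²] = 1.84 × [2.03 × 1.49 − 0.5 × 1.49²] = 3.52 mA.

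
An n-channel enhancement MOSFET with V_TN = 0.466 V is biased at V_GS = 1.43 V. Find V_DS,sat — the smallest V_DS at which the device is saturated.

The boundary between triode and saturation is V_DS = V_GS − V_TN = V_ov.
V_ov = 1.43 − 0.466 = 0.964 V.

V_DS,sat = 0.964 V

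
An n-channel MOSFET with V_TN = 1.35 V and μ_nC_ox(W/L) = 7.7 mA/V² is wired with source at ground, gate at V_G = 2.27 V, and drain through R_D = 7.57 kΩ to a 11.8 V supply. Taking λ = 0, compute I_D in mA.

V_GS = V_G = 2.27 V, so V_ov = 2.27 − 1.35 = 0.92 V.
Assume saturation: I_D = ½ k_n V_ov² = 0.5 × 7.7 × 0.92² = 3.26 mA, giving V_DS = V_DD − I_D R_D = 11.8 − 3.26 × 7.57 = -12.9 V.
But -12.9 V < V_ov = 0.92 V, so the device is actually in triode.
In triode I_D = k_n[V_ov V_DS − ½ V_DS²] and I_D = (V_DD − V_DS)/R_D. Equating: 29.1 V_DS² − 54.63 V_DS + 11.8 = 0, giving V_DS = 0.249 V (the root below V_ov).
I_D = (11.8 − 0.249) / 7.57 = 1.53 mA.

I_D = 1.53 mA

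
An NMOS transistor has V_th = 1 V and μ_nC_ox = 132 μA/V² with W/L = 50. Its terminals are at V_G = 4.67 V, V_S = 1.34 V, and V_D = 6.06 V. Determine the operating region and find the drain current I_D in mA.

V_GS = V_G − V_S = 4.67 − 1.34 = 3.33 V; V_DS = V_D − V_S = 6.06 − 1.34 = 4.72 V.
k_n = μ_nC_ox · (W/L) = 6.6 mA/V².
V_ov = V_GS − V_th = 3.33 − 1 = 2.33 V.
Since V_DS = 4.72 V ≥ V_ov = 2.33 V, the device is in saturation.
I_D = ½ k_n V_ov² = 0.5 × 6.6 × 2.33² = 17.9 mA.

Saturation; I_D = 17.9 mA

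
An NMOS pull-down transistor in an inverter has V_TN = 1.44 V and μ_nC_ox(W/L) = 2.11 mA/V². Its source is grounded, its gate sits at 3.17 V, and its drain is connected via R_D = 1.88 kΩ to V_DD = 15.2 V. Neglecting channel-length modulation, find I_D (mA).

V_GS = V_G = 3.17 V, so V_ov = 3.17 − 1.44 = 1.73 V.
Assume saturation: I_D = ½ k_n V_ov² = 0.5 × 2.11 × 1.73² = 3.16 mA, giving V_DS = V_DD − I_D R_D = 15.2 − 3.16 × 1.88 = 9.26 V.
V_DS = 9.26 V ≥ V_ov = 1.73 V, confirming saturation.

I_D = 3.16 mA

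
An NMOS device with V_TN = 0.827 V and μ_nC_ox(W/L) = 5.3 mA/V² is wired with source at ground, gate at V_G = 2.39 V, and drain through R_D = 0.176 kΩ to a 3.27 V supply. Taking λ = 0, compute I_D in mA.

I_D = 6.47 mA

V_GS = V_G = 2.39 V, so V_ov = 2.39 − 0.827 = 1.56 V.
Assume saturation: I_D = ½ k_n V_ov² = 0.5 × 5.3 × 1.56² = 6.47 mA, giving V_DS = V_DD − I_D R_D = 3.27 − 6.47 × 0.176 = 2.13 V.
V_DS = 2.13 V ≥ V_ov = 1.56 V, confirming saturation.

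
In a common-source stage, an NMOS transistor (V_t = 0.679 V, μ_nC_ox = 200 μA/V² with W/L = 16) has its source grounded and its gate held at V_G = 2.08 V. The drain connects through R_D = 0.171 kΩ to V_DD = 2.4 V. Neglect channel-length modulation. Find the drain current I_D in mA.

V_GS = V_G = 2.08 V, so V_ov = 2.08 − 0.679 = 1.4 V.
k_n = μ_nC_ox · (W/L) = 3.2 mA/V².
Assume saturation: I_D = ½ k_n V_ov² = 0.5 × 3.2 × 1.4² = 3.14 mA, giving V_DS = V_DD − I_D R_D = 2.4 − 3.14 × 0.171 = 1.86 V.
V_DS = 1.86 V ≥ V_ov = 1.4 V, confirming saturation.

I_D = 3.14 mA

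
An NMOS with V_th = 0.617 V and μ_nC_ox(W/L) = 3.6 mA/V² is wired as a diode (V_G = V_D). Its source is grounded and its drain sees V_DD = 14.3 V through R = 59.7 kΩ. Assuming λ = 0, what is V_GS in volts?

V_GS = 0.969 V

With gate tied to drain, V_GS = V_DS ≥ V_GS − V_th, so the device is in saturation.
KCL at the drain: ½ k_n (V_GS − V_th)² = (V_DD − V_GS)/R.
Let x = V_GS − 0.617. Then 107 x² + x − 13.68 = 0, giving x = 0.352 V (positive root), so V_GS = 0.969 V.
I_D = (V_DD − V_GS)/R = (14.3 − 0.969) / 59.7 = 0.223 mA.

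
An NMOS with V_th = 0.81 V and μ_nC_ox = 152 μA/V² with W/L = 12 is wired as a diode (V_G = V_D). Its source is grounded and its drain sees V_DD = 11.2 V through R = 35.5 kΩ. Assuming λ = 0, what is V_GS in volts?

With gate tied to drain, V_GS = V_DS ≥ V_GS − V_th, so the device is in saturation.
k_n = μ_nC_ox · (W/L) = 1.824 mA/V².
KCL at the drain: ½ k_n (V_GS − V_th)² = (V_DD − V_GS)/R.
Let x = V_GS − 0.81. Then 32.4 x² + x − 10.39 = 0, giving x = 0.551 V (positive root), so V_GS = 1.36 V.
I_D = (V_DD − V_GS)/R = (11.2 − 1.36) / 35.5 = 0.277 mA.

V_GS = 1.36 V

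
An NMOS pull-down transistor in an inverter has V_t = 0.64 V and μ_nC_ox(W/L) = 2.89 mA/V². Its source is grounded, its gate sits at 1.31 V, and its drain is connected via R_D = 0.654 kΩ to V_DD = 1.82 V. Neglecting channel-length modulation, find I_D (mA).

V_GS = V_G = 1.31 V, so V_ov = 1.31 − 0.64 = 0.67 V.
Assume saturation: I_D = ½ k_n V_ov² = 0.5 × 2.89 × 0.67² = 0.649 mA, giving V_DS = V_DD − I_D R_D = 1.82 − 0.649 × 0.654 = 1.4 V.
V_DS = 1.4 V ≥ V_ov = 0.67 V, confirming saturation.

I_D = 0.649 mA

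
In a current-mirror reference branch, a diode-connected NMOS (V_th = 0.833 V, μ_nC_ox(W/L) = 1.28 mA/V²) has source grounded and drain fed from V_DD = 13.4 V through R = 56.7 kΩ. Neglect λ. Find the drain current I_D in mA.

With gate tied to drain, V_GS = V_DS ≥ V_GS − V_th, so the device is in saturation.
KCL at the drain: ½ k_n (V_GS − V_th)² = (V_DD − V_GS)/R.
Let x = V_GS − 0.833. Then 36.3 x² + x − 12.57 = 0, giving x = 0.575 V (positive root), so V_GS = 1.41 V.
I_D = (V_DD − V_GS)/R = (13.4 − 1.41) / 56.7 = 0.212 mA.

I_D = 0.212 mA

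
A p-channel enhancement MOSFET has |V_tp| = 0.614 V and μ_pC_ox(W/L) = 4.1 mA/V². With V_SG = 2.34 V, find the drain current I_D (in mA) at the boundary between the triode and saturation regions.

At the boundary V_SD = V_ov = V_SG − |V_tp| = 2.34 − 0.614 = 1.73 V.
I_D = ½ k_p V_ov² = 0.5 × 4.1 × 1.73² = 6.11 mA.

I_D = 6.11 mA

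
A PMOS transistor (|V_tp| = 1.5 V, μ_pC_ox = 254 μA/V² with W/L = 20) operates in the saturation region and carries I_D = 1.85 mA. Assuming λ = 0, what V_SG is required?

k_p = μ_pC_ox · (W/L) = 5.08 mA/V².
In saturation I_D = ½ k_p (V_SG − |V_tp|)², so V_SG − |V_tp| = √(2 I_D / k_p) = √(2 × 1.85 / 5.08) = 0.853 V.
V_SG = 1.5 + 0.853 = 2.35 V.

V_SG = 2.35 V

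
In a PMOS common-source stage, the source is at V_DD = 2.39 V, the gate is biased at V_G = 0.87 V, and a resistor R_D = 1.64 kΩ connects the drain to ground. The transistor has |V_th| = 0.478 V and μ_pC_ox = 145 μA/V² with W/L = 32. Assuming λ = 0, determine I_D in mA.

V_SG = V_DD − V_G = 2.39 − 0.87 = 1.52 V, so V_ov = 1.52 − 0.478 = 1.04 V.
k_p = μ_pC_ox · (W/L) = 4.64 mA/V².
Assume saturation: I_D = ½ k_p V_ov² = 0.5 × 4.64 × 1.04² = 2.52 mA, giving V_SD = V_DD − I_D R_D = 2.39 − 2.52 × 1.64 = -1.74 V.
But -1.74 V < V_ov = 1.04 V, so the device is actually in triode.
In triode I_D = k_p[V_ov V_SD − ½ V_SD²] and I_D = (V_DD − V_SD)/R_D. Equating: 3.8 V_SD² − 8.929 V_SD + 2.39 = 0, giving V_SD = 0.308 V (the root below V_ov).
I_D = (2.39 − 0.308) / 1.64 = 1.27 mA.

I_D = 1.27 mA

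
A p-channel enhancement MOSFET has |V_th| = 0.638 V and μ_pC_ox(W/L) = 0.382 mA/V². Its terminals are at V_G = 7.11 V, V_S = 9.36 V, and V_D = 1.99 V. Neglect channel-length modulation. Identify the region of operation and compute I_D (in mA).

V_SG = V_S − V_G = 9.36 − 7.11 = 2.25 V; V_SD = V_S − V_D = 9.36 − 1.99 = 7.37 V.
V_ov = V_SG − |V_th| = 2.25 − 0.638 = 1.61 V.
Since V_SD = 7.37 V ≥ V_ov = 1.61 V, the device is in saturation.
I_D = ½ k_p V_ov² = 0.5 × 0.382 × 1.61² = 0.496 mA.

Saturation; I_D = 0.496 mA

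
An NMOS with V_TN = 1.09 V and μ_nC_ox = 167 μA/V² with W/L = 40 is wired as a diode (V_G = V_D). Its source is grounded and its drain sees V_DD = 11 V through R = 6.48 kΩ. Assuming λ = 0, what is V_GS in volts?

V_GS = 1.74 V

With gate tied to drain, V_GS = V_DS ≥ V_GS − V_TN, so the device is in saturation.
k_n = μ_nC_ox · (W/L) = 6.68 mA/V².
KCL at the drain: ½ k_n (V_GS − V_TN)² = (V_DD − V_GS)/R.
Let x = V_GS − 1.09. Then 21.6 x² + x − 9.91 = 0, giving x = 0.654 V (positive root), so V_GS = 1.74 V.
I_D = (V_DD − V_GS)/R = (11 − 1.74) / 6.48 = 1.43 mA.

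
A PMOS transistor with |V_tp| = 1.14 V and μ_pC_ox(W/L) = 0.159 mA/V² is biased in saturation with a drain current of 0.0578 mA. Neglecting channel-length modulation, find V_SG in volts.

V_SG = 1.99 V

In saturation I_D = ½ k_p (V_SG − |V_tp|)², so V_SG − |V_tp| = √(2 I_D / k_p) = √(2 × 0.0578 / 0.159) = 0.853 V.
V_SG = 1.14 + 0.853 = 1.99 V.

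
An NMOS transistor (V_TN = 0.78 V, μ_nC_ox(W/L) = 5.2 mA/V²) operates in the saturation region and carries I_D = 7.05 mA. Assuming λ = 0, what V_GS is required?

V_GS = 2.43 V

In saturation I_D = ½ k_n (V_GS − V_TN)², so V_GS − V_TN = √(2 I_D / k_n) = √(2 × 7.05 / 5.2) = 1.65 V.
V_GS = 0.78 + 1.65 = 2.43 V.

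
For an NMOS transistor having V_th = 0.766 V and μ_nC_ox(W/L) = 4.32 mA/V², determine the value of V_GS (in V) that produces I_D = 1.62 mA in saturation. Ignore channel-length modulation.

In saturation I_D = ½ k_n (V_GS − V_th)², so V_GS − V_th = √(2 I_D / k_n) = √(2 × 1.62 / 4.32) = 0.866 V.
V_GS = 0.766 + 0.866 = 1.63 V.

V_GS = 1.63 V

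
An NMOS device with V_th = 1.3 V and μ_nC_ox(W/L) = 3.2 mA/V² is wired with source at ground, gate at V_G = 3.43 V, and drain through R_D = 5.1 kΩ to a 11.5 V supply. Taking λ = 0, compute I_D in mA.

V_GS = V_G = 3.43 V, so V_ov = 3.43 − 1.3 = 2.13 V.
Assume saturation: I_D = ½ k_n V_ov² = 0.5 × 3.2 × 2.13² = 7.26 mA, giving V_DS = V_DD − I_D R_D = 11.5 − 7.26 × 5.1 = -25.5 V.
But -25.5 V < V_ov = 2.13 V, so the device is actually in triode.
In triode I_D = k_n[V_ov V_DS − ½ V_DS²] and I_D = (V_DD − V_DS)/R_D. Equating: 8.16 V_DS² − 35.76 V_DS + 11.5 = 0, giving V_DS = 0.349 V (the root below V_ov).
I_D = (11.5 − 0.349) / 5.1 = 2.19 mA.

I_D = 2.19 mA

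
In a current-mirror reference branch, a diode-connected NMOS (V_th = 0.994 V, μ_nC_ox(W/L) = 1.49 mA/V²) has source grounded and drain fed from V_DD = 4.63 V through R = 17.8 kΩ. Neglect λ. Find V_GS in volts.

With gate tied to drain, V_GS = V_DS ≥ V_GS − V_th, so the device is in saturation.
KCL at the drain: ½ k_n (V_GS − V_th)² = (V_DD − V_GS)/R.
Let x = V_GS − 0.994. Then 13.3 x² + x − 3.636 = 0, giving x = 0.487 V (positive root), so V_GS = 1.48 V.
I_D = (V_DD − V_GS)/R = (4.63 − 1.48) / 17.8 = 0.177 mA.

V_GS = 1.48 V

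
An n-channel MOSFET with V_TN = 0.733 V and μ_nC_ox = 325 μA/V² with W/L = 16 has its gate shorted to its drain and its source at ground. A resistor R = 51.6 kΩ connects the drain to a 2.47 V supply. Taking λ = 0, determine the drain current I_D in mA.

I_D = 0.0315 mA

With gate tied to drain, V_GS = V_DS ≥ V_GS − V_TN, so the device is in saturation.
k_n = μ_nC_ox · (W/L) = 5.2 mA/V².
KCL at the drain: ½ k_n (V_GS − V_TN)² = (V_DD − V_GS)/R.
Let x = V_GS − 0.733. Then 134 x² + x − 1.737 = 0, giving x = 0.11 V (positive root), so V_GS = 0.843 V.
I_D = (V_DD − V_GS)/R = (2.47 − 0.843) / 51.6 = 0.0315 mA.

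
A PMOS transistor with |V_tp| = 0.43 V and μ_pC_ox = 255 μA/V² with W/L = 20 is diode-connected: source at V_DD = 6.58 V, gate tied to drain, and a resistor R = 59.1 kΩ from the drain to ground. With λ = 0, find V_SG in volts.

With gate tied to drain, V_SG = V_SD ≥ V_SG − |V_tp|, so the device is in saturation.
k_p = μ_pC_ox · (W/L) = 5.1 mA/V².
KCL at the drain: ½ k_p (V_SG − |V_tp|)² = (V_DD − V_SG)/R.
Let x = V_SG − 0.43. Then 151 x² + x − 6.15 = 0, giving x = 0.199 V (positive root), so V_SG = 0.629 V.
I_D = (V_DD − V_SG)/R = (6.58 − 0.629) / 59.1 = 0.101 mA.

V_SG = 0.629 V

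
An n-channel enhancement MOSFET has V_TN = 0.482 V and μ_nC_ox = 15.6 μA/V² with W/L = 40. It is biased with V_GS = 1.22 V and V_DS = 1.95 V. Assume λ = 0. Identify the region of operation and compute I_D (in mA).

Saturation; I_D = 0.170 mA

k_n = μ_nC_ox · (W/L) = 0.624 mA/V².
V_ov = V_GS − V_TN = 1.22 − 0.482 = 0.738 V.
Since V_DS = 1.95 V ≥ V_ov = 0.738 V, the device is in saturation.
I_D = ½ k_n V_ov² = 0.5 × 0.624 × 0.738² = 0.17 mA.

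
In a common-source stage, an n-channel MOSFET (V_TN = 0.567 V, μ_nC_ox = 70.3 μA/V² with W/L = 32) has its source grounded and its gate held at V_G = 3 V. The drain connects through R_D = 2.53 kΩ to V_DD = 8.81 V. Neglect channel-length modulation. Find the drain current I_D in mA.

V_GS = V_G = 3 V, so V_ov = 3 − 0.567 = 2.43 V.
k_n = μ_nC_ox · (W/L) = 2.25 mA/V².
Assume saturation: I_D = ½ k_n V_ov² = 0.5 × 2.25 × 2.43² = 6.66 mA, giving V_DS = V_DD − I_D R_D = 8.81 − 6.66 × 2.53 = -8.04 V.
But -8.04 V < V_ov = 2.43 V, so the device is actually in triode.
In triode I_D = k_n[V_ov V_DS − ½ V_DS²] and I_D = (V_DD − V_DS)/R_D. Equating: 2.85 V_DS² − 14.85 V_DS + 8.81 = 0, giving V_DS = 0.683 V (the root below V_ov).
I_D = (8.81 − 0.683) / 2.53 = 3.21 mA.

I_D = 3.21 mA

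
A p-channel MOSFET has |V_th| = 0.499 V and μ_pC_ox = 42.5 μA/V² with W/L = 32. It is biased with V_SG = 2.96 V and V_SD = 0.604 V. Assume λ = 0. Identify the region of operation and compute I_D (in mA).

Triode; I_D = 1.77 mA

k_p = μ_pC_ox · (W/L) = 1.36 mA/V².
V_ov = V_SG − |V_th| = 2.96 − 0.499 = 2.46 V.
Since V_SD = 0.604 V < V_ov = 2.46 V, the device is in the triode region.
I_D = k_p [V_ov · V_SD − ½ V_SD²] = 1.36 × [2.46 × 0.604 − 0.5 × 0.604²] = 1.77 mA.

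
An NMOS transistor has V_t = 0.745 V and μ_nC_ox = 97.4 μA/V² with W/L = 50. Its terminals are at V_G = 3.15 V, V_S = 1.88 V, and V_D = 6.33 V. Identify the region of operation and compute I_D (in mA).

Saturation; I_D = 0.671 mA

V_GS = V_G − V_S = 3.15 − 1.88 = 1.27 V; V_DS = V_D − V_S = 6.33 − 1.88 = 4.45 V.
k_n = μ_nC_ox · (W/L) = 4.87 mA/V².
V_ov = V_GS − V_t = 1.27 − 0.745 = 0.525 V.
Since V_DS = 4.45 V ≥ V_ov = 0.525 V, the device is in saturation.
I_D = ½ k_n V_ov² = 0.5 × 4.87 × 0.525² = 0.671 mA.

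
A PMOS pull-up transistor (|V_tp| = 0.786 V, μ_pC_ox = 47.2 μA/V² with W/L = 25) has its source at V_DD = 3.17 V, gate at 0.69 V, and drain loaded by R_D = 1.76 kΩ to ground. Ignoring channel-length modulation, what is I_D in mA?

V_SG = V_DD − V_G = 3.17 − 0.69 = 2.48 V, so V_ov = 2.48 − 0.786 = 1.69 V.
k_p = μ_pC_ox · (W/L) = 1.18 mA/V².
Assume saturation: I_D = ½ k_p V_ov² = 0.5 × 1.18 × 1.69² = 1.69 mA, giving V_SD = V_DD − I_D R_D = 3.17 − 1.69 × 1.76 = 0.19 V.
But 0.19 V < V_ov = 1.69 V, so the device is actually in triode.
In triode I_D = k_p[V_ov V_SD − ½ V_SD²] and I_D = (V_DD − V_SD)/R_D. Equating: 1.04 V_SD² − 4.518 V_SD + 3.17 = 0, giving V_SD = 0.879 V (the root below V_ov).
I_D = (3.17 − 0.879) / 1.76 = 1.3 mA.

I_D = 1.30 mA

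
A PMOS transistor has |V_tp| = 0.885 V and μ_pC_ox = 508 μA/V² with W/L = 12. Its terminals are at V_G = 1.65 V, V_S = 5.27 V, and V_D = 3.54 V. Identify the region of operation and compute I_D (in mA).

V_SG = V_S − V_G = 5.27 − 1.65 = 3.62 V; V_SD = V_S − V_D = 5.27 − 3.54 = 1.73 V.
k_p = μ_pC_ox · (W/L) = 6.096 mA/V².
V_ov = V_SG − |V_tp| = 3.62 − 0.885 = 2.73 V.
Since V_SD = 1.73 V < V_ov = 2.73 V, the device is in the triode region.
I_D = k_p [V_ov · V_SD − ½ V_SD²] = 6.096 × [2.73 × 1.73 − 0.5 × 1.73²] = 19.7 mA.

Triode; I_D = 19.7 mA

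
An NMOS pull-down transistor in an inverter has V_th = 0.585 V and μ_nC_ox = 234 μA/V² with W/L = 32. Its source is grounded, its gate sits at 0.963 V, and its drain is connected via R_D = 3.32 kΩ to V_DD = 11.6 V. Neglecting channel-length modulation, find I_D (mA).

V_GS = V_G = 0.963 V, so V_ov = 0.963 − 0.585 = 0.378 V.
k_n = μ_nC_ox · (W/L) = 7.488 mA/V².
Assume saturation: I_D = ½ k_n V_ov² = 0.5 × 7.488 × 0.378² = 0.535 mA, giving V_DS = V_DD − I_D R_D = 11.6 − 0.535 × 3.32 = 9.82 V.
V_DS = 9.82 V ≥ V_ov = 0.378 V, confirming saturation.

I_D = 0.535 mA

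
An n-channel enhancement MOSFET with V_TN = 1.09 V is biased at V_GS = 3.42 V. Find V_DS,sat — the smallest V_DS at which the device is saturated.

V_DS,sat = 2.33 V

The boundary between triode and saturation is V_DS = V_GS − V_TN = V_ov.
V_ov = 3.42 − 1.09 = 2.33 V.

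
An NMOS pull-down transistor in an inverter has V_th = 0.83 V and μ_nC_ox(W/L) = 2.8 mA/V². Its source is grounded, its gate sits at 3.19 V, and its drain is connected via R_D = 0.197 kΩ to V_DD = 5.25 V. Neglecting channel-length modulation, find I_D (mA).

I_D = 7.80 mA

V_GS = V_G = 3.19 V, so V_ov = 3.19 − 0.83 = 2.36 V.
Assume saturation: I_D = ½ k_n V_ov² = 0.5 × 2.8 × 2.36² = 7.8 mA, giving V_DS = V_DD − I_D R_D = 5.25 − 7.8 × 0.197 = 3.71 V.
V_DS = 3.71 V ≥ V_ov = 2.36 V, confirming saturation.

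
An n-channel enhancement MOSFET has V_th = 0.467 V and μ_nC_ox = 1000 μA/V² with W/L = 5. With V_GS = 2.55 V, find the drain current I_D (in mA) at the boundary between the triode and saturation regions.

At the boundary V_DS = V_ov = V_GS − V_th = 2.55 − 0.467 = 2.08 V.
k_n = μ_nC_ox · (W/L) = 5 mA/V².
I_D = ½ k_n V_ov² = 0.5 × 5 × 2.08² = 10.8 mA.

I_D = 10.8 mA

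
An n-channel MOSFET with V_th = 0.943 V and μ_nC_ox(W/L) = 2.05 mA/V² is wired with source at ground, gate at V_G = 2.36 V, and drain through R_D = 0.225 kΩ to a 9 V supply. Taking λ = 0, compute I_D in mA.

I_D = 2.06 mA

V_GS = V_G = 2.36 V, so V_ov = 2.36 − 0.943 = 1.42 V.
Assume saturation: I_D = ½ k_n V_ov² = 0.5 × 2.05 × 1.42² = 2.06 mA, giving V_DS = V_DD − I_D R_D = 9 − 2.06 × 0.225 = 8.54 V.
V_DS = 8.54 V ≥ V_ov = 1.42 V, confirming saturation.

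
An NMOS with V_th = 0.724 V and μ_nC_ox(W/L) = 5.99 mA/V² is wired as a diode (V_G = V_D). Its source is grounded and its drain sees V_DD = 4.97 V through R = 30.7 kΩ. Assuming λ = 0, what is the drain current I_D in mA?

With gate tied to drain, V_GS = V_DS ≥ V_GS − V_th, so the device is in saturation.
KCL at the drain: ½ k_n (V_GS − V_th)² = (V_DD − V_GS)/R.
Let x = V_GS − 0.724. Then 91.9 x² + x − 4.246 = 0, giving x = 0.21 V (positive root), so V_GS = 0.934 V.
I_D = (V_DD − V_GS)/R = (4.97 − 0.934) / 30.7 = 0.131 mA.

I_D = 0.131 mA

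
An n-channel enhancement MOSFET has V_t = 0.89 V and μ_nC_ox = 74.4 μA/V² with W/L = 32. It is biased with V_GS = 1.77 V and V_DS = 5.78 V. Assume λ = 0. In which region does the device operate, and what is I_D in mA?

k_n = μ_nC_ox · (W/L) = 2.381 mA/V².
V_ov = V_GS − V_t = 1.77 − 0.89 = 0.88 V.
Since V_DS = 5.78 V ≥ V_ov = 0.88 V, the device is in saturation.
I_D = ½ k_n V_ov² = 0.5 × 2.381 × 0.88² = 0.922 mA.

Saturation; I_D = 0.922 mA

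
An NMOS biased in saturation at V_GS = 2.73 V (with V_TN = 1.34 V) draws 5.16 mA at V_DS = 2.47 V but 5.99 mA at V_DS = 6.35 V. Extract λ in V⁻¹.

With V_GS fixed, I_D ∝ (1 + λ V_DS) in saturation, so I_D2/I_D1 = (1 + λ V_DS2)/(1 + λ V_DS1).
5.99/5.16 = 1.161 = (1 + 6.35 λ)/(1 + 2.47 λ).
Solving: λ (I_D1 V_DS2 − I_D2 V_DS1) = I_D2 − I_D1, so λ = (5.99 − 5.16) / (5.16 × 6.35 − 5.99 × 2.47) = 0.83 / 18 = 0.0462 V⁻¹.

λ = 0.0462 V⁻¹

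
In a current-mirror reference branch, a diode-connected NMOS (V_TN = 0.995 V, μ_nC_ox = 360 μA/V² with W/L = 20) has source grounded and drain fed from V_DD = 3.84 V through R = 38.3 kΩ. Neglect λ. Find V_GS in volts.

V_GS = 1.14 V

With gate tied to drain, V_GS = V_DS ≥ V_GS − V_TN, so the device is in saturation.
k_n = μ_nC_ox · (W/L) = 7.2 mA/V².
KCL at the drain: ½ k_n (V_GS − V_TN)² = (V_DD − V_GS)/R.
Let x = V_GS − 0.995. Then 138 x² + x − 2.845 = 0, giving x = 0.14 V (positive root), so V_GS = 1.14 V.
I_D = (V_DD − V_GS)/R = (3.84 − 1.14) / 38.3 = 0.0706 mA.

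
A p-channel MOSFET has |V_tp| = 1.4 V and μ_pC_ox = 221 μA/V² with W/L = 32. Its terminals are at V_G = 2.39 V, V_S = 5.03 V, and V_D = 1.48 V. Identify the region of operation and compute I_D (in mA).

V_SG = V_S − V_G = 5.03 − 2.39 = 2.64 V; V_SD = V_S − V_D = 5.03 − 1.48 = 3.55 V.
k_p = μ_pC_ox · (W/L) = 7.072 mA/V².
V_ov = V_SG − |V_tp| = 2.64 − 1.4 = 1.24 V.
Since V_SD = 3.55 V ≥ V_ov = 1.24 V, the device is in saturation.
I_D = ½ k_p V_ov² = 0.5 × 7.072 × 1.24² = 5.44 mA.

Saturation; I_D = 5.44 mA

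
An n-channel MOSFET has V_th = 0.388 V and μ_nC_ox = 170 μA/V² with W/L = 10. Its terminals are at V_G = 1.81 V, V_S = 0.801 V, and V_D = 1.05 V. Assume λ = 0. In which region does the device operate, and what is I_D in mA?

V_GS = V_G − V_S = 1.81 − 0.801 = 1.01 V; V_DS = V_D − V_S = 1.05 − 0.801 = 0.249 V.
k_n = μ_nC_ox · (W/L) = 1.7 mA/V².
V_ov = V_GS − V_th = 1.01 − 0.388 = 0.621 V.
Since V_DS = 0.249 V < V_ov = 0.621 V, the device is in the triode region.
I_D = k_n [V_ov · V_DS − ½ V_DS²] = 1.7 × [0.621 × 0.249 − 0.5 × 0.249²] = 0.21 mA.

Triode; I_D = 0.210 mA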